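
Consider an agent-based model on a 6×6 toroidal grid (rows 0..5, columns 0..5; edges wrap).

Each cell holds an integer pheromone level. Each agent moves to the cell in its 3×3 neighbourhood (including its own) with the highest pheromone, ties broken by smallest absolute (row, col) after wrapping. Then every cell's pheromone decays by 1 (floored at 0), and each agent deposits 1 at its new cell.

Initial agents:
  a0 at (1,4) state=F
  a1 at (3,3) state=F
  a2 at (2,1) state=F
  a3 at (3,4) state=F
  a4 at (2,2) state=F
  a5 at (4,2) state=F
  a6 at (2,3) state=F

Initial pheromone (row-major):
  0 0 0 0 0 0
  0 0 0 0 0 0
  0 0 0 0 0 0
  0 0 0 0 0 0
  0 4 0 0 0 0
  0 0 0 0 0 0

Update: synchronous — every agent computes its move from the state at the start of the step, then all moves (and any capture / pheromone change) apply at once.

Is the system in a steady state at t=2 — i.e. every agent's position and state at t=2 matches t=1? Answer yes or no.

t=1: a0@(0,3) a1@(2,2) a2@(1,0) a3@(2,3) a4@(1,1) a5@(4,1) a6@(1,2) | pheromone: 0 0 0 1 0 0 / 1 1 1 0 0 0 / 0 0 1 1 0 0 / 0 0 0 0 0 0 / 0 4 0 0 0 0 / 0 0 0 0 0 0
t=2: a0@(0,3) a1@(1,1) a2@(1,0) a3@(1,2) a4@(1,0) a5@(4,1) a6@(0,3) | pheromone: 0 0 0 2 0 0 / 2 1 1 0 0 0 / 0 0 0 0 0 0 / 0 0 0 0 0 0 / 0 4 0 0 0 0 / 0 0 0 0 0 0

no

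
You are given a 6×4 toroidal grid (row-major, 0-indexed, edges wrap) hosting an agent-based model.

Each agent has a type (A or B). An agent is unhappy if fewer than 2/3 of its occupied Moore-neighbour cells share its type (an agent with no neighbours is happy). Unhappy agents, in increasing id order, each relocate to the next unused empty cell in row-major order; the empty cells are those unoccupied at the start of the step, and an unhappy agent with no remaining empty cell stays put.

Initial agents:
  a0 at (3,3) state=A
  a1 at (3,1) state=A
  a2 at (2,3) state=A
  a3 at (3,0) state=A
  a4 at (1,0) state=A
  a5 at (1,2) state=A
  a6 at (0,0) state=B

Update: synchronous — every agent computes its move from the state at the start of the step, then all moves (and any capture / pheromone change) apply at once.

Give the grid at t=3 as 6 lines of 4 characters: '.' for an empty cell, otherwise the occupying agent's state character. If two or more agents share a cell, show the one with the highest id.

t=1: a0@(3,3):A a1@(3,1):A a2@(2,3):A a3@(3,0):A a4@(0,1):A a5@(1,2):A a6@(0,2):B
t=2: a0@(3,3):A a1@(3,1):A a2@(2,3):A a3@(3,0):A a4@(0,0):A a5@(1,2):A a6@(0,3):B
t=3: a0@(3,3):A a1@(3,1):A a2@(2,3):A a3@(3,0):A a4@(0,1):A a5@(0,2):A a6@(1,0):B

.AA.
B...
...A
AA.A
....
....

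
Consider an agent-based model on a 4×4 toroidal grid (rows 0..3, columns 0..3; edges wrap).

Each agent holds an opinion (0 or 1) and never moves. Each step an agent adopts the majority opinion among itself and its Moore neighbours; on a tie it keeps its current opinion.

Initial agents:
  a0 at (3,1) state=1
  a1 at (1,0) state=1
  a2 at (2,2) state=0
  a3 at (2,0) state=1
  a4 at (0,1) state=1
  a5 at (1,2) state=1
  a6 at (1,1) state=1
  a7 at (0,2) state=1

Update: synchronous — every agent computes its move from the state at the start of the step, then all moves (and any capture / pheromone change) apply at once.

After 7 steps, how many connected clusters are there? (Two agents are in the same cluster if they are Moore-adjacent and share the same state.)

t=1: a0@(3,1):1 a1@(1,0):1 a2@(2,2):1 a3@(2,0):1 a4@(0,1):1 a5@(1,2):1 a6@(1,1):1 a7@(0,2):1
t=2: (unchanged — steady state)

1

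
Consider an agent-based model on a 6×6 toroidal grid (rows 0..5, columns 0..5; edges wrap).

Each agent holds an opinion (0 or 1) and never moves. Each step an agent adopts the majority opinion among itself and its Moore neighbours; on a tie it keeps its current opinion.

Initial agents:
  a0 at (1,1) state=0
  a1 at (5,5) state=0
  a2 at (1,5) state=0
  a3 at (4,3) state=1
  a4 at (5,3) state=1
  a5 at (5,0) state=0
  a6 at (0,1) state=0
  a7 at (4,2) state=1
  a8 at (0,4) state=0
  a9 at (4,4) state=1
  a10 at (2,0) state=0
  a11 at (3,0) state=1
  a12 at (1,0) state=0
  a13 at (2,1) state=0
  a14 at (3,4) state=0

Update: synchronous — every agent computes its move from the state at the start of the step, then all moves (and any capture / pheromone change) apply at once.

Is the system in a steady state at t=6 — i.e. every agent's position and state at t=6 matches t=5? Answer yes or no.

t=1: a0@(1,1):0 a1@(5,5):0 a2@(1,5):0 a3@(4,3):1 a4@(5,3):1 a5@(5,0):0 a6@(0,1):0 a7@(4,2):1 a8@(0,4):0 a9@(4,4):1 a10@(2,0):0 a11@(3,0):0 a12@(1,0):0 a13@(2,1):0 a14@(3,4):1
t=2: (unchanged — steady state)

yes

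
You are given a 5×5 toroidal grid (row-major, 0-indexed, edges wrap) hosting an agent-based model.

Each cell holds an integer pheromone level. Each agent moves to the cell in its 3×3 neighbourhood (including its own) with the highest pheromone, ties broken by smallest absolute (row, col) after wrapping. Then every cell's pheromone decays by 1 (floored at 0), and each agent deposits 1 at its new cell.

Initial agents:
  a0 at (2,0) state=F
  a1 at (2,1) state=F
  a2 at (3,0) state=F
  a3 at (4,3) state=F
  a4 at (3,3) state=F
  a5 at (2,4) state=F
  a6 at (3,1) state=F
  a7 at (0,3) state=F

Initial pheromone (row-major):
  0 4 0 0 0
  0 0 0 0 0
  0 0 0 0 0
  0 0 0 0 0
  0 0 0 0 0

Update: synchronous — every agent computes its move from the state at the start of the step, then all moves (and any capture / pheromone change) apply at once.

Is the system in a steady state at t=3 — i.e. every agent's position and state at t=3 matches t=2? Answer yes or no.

no

t=1: a0@(1,0) a1@(1,0) a2@(2,0) a3@(0,2) a4@(2,2) a5@(1,0) a6@(2,0) a7@(0,2) | pheromone: 0 3 2 0 0 / 3 0 0 0 0 / 2 0 1 0 0 / 0 0 0 0 0 / 0 0 0 0 0
t=2: a0@(0,1) a1@(0,1) a2@(1,0) a3@(0,1) a4@(2,2) a5@(0,1) a6@(1,0) a7@(0,1) | pheromone: 0 7 1 0 0 / 4 0 0 0 0 / 1 0 1 0 0 / 0 0 0 0 0 / 0 0 0 0 0
t=3: a0@(0,1) a1@(0,1) a2@(0,1) a3@(0,1) a4@(2,2) a5@(0,1) a6@(0,1) a7@(0,1) | pheromone: 0 13 0 0 0 / 3 0 0 0 0 / 0 0 1 0 0 / 0 0 0 0 0 / 0 0 0 0 0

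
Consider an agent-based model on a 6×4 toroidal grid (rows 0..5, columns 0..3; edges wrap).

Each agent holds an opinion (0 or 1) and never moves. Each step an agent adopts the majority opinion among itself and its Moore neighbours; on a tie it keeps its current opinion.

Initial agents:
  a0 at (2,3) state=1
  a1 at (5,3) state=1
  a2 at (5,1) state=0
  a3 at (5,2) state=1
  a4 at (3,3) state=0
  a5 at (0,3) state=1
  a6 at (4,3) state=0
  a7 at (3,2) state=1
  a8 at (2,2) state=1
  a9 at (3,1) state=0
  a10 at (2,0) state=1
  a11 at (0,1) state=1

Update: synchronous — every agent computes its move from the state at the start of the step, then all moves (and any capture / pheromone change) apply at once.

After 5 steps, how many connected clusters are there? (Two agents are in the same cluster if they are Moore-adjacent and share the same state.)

1

t=1: a0@(2,3):1 a1@(5,3):1 a2@(5,1):1 a3@(5,2):1 a4@(3,3):1 a5@(0,3):1 a6@(4,3):1 a7@(3,2):1 a8@(2,2):1 a9@(3,1):1 a10@(2,0):1 a11@(0,1):1
t=2: (unchanged — steady state)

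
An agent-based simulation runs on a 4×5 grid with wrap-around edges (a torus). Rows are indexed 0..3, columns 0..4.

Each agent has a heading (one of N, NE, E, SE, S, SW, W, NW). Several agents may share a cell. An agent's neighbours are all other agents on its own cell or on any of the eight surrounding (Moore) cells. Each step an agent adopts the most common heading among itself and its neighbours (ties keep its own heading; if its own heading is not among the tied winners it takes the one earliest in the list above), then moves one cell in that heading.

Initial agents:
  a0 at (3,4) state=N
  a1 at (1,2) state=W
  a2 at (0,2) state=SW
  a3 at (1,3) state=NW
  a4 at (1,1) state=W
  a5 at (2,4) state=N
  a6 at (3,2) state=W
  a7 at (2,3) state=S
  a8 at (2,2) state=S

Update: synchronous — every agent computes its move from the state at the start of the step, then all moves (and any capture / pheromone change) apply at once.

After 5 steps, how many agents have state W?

t=1: a0@(2,4):N a1@(1,1):W a2@(0,1):W a3@(2,3):S a4@(1,0):W a5@(1,4):N a6@(0,2):S a7@(3,3):S a8@(2,1):W
t=2: a0@(1,4):N a1@(1,0):W a2@(0,0):W a3@(3,3):S a4@(1,4):W a5@(0,4):N a6@(1,2):S a7@(0,3):S a8@(2,0):W
t=3: a0@(1,3):W a1@(1,4):W a2@(0,4):W a3@(0,3):S a4@(1,3):W a5@(0,3):W a6@(2,2):S a7@(1,3):S a8@(2,4):W
t=4: a0@(1,2):W a1@(1,3):W a2@(0,3):W a3@(0,2):W a4@(1,2):W a5@(0,2):W a6@(3,2):S a7@(1,2):W a8@(2,3):W
t=5: a0@(1,1):W a1@(1,2):W a2@(0,2):W a3@(0,1):W a4@(1,1):W a5@(0,1):W a6@(3,1):W a7@(1,1):W a8@(2,2):W

9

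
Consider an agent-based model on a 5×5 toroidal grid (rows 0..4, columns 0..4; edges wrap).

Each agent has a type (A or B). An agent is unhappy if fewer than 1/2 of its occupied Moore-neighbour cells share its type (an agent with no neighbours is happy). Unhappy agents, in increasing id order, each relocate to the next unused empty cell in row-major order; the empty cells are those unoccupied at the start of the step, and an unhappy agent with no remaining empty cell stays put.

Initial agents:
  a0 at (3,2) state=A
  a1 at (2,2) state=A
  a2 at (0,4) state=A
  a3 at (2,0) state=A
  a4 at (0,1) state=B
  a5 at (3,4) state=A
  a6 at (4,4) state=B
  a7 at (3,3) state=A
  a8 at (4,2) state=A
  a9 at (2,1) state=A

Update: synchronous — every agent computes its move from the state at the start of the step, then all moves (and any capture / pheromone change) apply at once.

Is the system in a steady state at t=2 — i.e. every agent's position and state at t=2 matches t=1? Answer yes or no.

yes

t=1: a0@(3,2):A a1@(2,2):A a2@(0,0):A a3@(2,0):A a4@(0,2):B a5@(3,4):A a6@(0,3):B a7@(3,3):A a8@(4,2):A a9@(2,1):A
t=2: (unchanged — steady state)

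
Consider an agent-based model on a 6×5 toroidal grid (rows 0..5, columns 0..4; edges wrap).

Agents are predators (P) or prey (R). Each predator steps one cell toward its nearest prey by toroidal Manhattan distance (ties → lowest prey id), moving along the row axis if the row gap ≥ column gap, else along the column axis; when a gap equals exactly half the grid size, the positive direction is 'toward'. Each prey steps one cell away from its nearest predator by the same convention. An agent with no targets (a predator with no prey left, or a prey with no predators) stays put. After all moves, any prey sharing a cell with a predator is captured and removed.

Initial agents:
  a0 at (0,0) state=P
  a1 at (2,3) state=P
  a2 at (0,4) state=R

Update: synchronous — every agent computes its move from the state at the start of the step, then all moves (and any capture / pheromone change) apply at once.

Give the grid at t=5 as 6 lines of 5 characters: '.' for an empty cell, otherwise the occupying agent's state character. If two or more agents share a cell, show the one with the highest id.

t=1: a0@(0,4):P a1@(1,3):P a2@(0,3):R
t=2: a0@(0,3):P a1@(0,3):P a2@(0,2):R
t=3: a0@(0,2):P a1@(0,2):P a2@(0,1):R
t=4: a0@(0,1):P a1@(0,1):P a2@(0,0):R
t=5: a0@(0,0):P a1@(0,0):P a2@(0,4):R

P...R
.....
.....
.....
.....
.....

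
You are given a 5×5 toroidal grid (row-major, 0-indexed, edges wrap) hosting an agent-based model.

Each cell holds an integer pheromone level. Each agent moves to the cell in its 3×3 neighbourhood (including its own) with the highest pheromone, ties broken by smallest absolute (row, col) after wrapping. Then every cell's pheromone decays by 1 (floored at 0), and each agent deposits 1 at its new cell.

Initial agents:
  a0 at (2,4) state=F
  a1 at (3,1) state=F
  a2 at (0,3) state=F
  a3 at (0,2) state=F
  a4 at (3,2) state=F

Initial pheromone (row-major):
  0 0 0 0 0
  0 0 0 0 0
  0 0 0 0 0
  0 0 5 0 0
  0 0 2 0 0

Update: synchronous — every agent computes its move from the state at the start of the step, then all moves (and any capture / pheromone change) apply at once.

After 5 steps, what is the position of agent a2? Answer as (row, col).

t=1: a0@(1,0) a1@(3,2) a2@(4,2) a3@(4,2) a4@(3,2) | pheromone: 0 0 0 0 0 / 1 0 0 0 0 / 0 0 0 0 0 / 0 0 6 0 0 / 0 0 3 0 0
t=2: a0@(1,0) a1@(3,2) a2@(3,2) a3@(3,2) a4@(3,2) | pheromone: 0 0 0 0 0 / 1 0 0 0 0 / 0 0 0 0 0 / 0 0 9 0 0 / 0 0 2 0 0
t=3: a0@(1,0) a1@(3,2) a2@(3,2) a3@(3,2) a4@(3,2) | pheromone: 0 0 0 0 0 / 1 0 0 0 0 / 0 0 0 0 0 / 0 0 12 0 0 / 0 0 1 0 0
t=4: a0@(1,0) a1@(3,2) a2@(3,2) a3@(3,2) a4@(3,2) | pheromone: 0 0 0 0 0 / 1 0 0 0 0 / 0 0 0 0 0 / 0 0 15 0 0 / 0 0 0 0 0
t=5: a0@(1,0) a1@(3,2) a2@(3,2) a3@(3,2) a4@(3,2) | pheromone: 0 0 0 0 0 / 1 0 0 0 0 / 0 0 0 0 0 / 0 0 18 0 0 / 0 0 0 0 0

(3, 2)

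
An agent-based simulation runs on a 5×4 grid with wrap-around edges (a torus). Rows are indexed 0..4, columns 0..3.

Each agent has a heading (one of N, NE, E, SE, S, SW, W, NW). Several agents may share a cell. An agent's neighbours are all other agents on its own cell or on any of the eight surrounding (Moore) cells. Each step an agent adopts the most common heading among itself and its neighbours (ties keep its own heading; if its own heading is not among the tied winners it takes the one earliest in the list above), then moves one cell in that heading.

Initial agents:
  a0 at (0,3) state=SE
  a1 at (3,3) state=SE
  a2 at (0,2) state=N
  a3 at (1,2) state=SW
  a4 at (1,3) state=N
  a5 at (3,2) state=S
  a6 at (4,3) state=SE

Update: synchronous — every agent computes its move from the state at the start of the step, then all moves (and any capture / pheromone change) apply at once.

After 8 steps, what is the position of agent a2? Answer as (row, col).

t=1: a0@(1,0):SE a1@(4,0):SE a2@(4,2):N a3@(0,2):N a4@(0,3):N a5@(4,3):SE a6@(0,0):SE
t=2: a0@(2,1):SE a1@(0,1):SE a2@(3,2):N a3@(4,2):N a4@(1,0):SE a5@(0,0):SE a6@(1,1):SE
t=3: a0@(3,2):SE a1@(1,2):SE a2@(2,2):N a3@(3,2):N a4@(2,1):SE a5@(1,1):SE a6@(2,2):SE
t=4: a0@(4,3):SE a1@(2,3):SE a2@(3,3):SE a3@(4,3):SE a4@(3,2):SE a5@(2,2):SE a6@(3,3):SE
t=5: a0@(0,0):SE a1@(3,0):SE a2@(4,0):SE a3@(0,0):SE a4@(4,3):SE a5@(3,3):SE a6@(4,0):SE
t=6: a0@(1,1):SE a1@(4,1):SE a2@(0,1):SE a3@(1,1):SE a4@(0,0):SE a5@(4,0):SE a6@(0,1):SE
t=7: a0@(2,2):SE a1@(0,2):SE a2@(1,2):SE a3@(2,2):SE a4@(1,1):SE a5@(0,1):SE a6@(1,2):SE
t=8: a0@(3,3):SE a1@(1,3):SE a2@(2,3):SE a3@(3,3):SE a4@(2,2):SE a5@(1,2):SE a6@(2,3):SE

(2, 3)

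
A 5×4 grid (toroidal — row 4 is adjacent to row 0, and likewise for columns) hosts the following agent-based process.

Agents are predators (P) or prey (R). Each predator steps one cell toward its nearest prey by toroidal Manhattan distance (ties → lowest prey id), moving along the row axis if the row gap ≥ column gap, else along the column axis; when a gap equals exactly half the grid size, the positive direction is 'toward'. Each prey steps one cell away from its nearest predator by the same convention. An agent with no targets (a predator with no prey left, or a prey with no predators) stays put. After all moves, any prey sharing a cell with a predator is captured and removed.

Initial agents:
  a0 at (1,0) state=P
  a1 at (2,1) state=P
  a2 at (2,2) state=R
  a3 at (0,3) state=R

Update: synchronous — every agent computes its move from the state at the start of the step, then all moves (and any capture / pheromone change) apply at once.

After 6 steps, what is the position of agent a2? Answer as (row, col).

(2, 0)

t=1: a0@(0,0):P a1@(2,2):P a2@(2,3):R a3@(4,3):R
t=2: a0@(4,0):P a1@(2,3):P a2@(2,0):R a3@(3,3):R
t=3: a0@(3,0):P a1@(2,0):P a2@(2,1):R a3@(4,3):R
t=4: a0@(2,0):P a1@(2,1):P a2@(2,2):R a3@(0,3):R
t=5: a0@(2,1):P a1@(2,2):P a2@(2,3):R a3@(4,3):R
t=6: a0@(2,2):P a1@(2,3):P a2@(2,0):R a3@(0,3):R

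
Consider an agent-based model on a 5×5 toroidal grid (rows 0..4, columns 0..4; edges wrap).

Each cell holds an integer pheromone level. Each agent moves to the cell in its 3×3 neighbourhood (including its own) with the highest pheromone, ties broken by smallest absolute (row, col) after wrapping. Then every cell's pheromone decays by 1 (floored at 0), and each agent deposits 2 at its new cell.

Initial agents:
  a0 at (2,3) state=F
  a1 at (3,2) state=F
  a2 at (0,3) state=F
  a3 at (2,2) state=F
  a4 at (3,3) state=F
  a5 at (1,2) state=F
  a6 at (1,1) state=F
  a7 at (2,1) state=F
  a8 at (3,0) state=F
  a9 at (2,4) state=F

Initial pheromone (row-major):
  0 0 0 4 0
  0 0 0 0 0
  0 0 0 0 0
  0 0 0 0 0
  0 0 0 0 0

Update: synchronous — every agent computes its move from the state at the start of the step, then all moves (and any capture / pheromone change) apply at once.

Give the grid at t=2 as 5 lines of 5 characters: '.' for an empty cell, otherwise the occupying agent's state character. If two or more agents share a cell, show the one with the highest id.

...F.
FF...
.....
.....
.....

t=1: a0@(1,2) a1@(2,1) a2@(0,3) a3@(1,1) a4@(2,2) a5@(0,3) a6@(0,0) a7@(1,0) a8@(2,0) a9@(1,0) | pheromone: 2 0 0 7 0 / 4 2 2 0 0 / 2 2 2 0 0 / 0 0 0 0 0 / 0 0 0 0 0
t=2: a0@(0,3) a1@(1,0) a2@(0,3) a3@(1,0) a4@(1,1) a5@(0,3) a6@(1,0) a7@(1,0) a8@(1,0) a9@(1,0) | pheromone: 1 0 0 12 0 / 15 3 1 0 0 / 1 1 1 0 0 / 0 0 0 0 0 / 0 0 0 0 0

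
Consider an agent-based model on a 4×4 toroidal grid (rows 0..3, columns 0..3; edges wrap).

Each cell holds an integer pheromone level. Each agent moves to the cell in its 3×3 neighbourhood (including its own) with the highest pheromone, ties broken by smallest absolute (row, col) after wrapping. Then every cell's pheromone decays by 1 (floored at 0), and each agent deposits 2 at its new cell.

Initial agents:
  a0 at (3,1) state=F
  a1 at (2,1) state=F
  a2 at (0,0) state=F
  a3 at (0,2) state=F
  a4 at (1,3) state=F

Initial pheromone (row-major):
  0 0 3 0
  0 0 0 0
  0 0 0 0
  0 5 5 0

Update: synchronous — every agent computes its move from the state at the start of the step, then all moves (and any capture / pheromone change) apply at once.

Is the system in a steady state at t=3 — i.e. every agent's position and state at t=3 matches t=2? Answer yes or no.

t=1: a0@(3,1) a1@(3,1) a2@(3,1) a3@(3,1) a4@(0,2) | pheromone: 0 0 4 0 / 0 0 0 0 / 0 0 0 0 / 0 12 4 0
t=2: a0@(3,1) a1@(3,1) a2@(3,1) a3@(3,1) a4@(3,1) | pheromone: 0 0 3 0 / 0 0 0 0 / 0 0 0 0 / 0 21 3 0
t=3: a0@(3,1) a1@(3,1) a2@(3,1) a3@(3,1) a4@(3,1) | pheromone: 0 0 2 0 / 0 0 0 0 / 0 0 0 0 / 0 30 2 0

yes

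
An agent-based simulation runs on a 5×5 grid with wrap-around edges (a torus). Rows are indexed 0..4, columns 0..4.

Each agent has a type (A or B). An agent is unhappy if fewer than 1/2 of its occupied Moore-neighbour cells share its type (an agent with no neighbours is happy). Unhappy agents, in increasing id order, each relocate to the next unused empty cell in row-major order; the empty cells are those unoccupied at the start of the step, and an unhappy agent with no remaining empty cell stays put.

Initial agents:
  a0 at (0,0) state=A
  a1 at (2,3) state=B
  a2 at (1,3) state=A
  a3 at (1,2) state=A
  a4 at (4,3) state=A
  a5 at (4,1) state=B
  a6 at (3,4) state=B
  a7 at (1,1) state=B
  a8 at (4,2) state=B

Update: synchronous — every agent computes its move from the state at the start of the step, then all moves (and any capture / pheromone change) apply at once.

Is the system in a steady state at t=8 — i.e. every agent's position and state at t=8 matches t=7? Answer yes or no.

no

t=1: a0@(0,1):A a1@(0,2):B a2@(1,3):A a3@(0,3):A a4@(0,4):A a5@(4,1):B a6@(3,4):B a7@(1,0):B a8@(4,2):B
t=2: a0@(0,0):A a1@(1,1):B a2@(1,3):A a3@(0,3):A a4@(0,4):A a5@(4,1):B a6@(3,4):B a7@(1,2):B a8@(4,2):B
t=3: a0@(0,1):A a1@(1,1):B a2@(1,3):A a3@(0,3):A a4@(0,4):A a5@(4,1):B a6@(3,4):B a7@(0,2):B a8@(4,2):B
t=4: a0@(0,0):A a1@(1,1):B a2@(1,3):A a3@(0,3):A a4@(0,4):A a5@(4,1):B a6@(3,4):B a7@(0,2):B a8@(4,2):B
t=5: a0@(0,1):A a1@(1,1):B a2@(1,3):A a3@(0,3):A a4@(0,4):A a5@(4,1):B a6@(3,4):B a7@(0,2):B a8@(4,2):B
t=6: a0@(0,0):A a1@(1,1):B a2@(1,3):A a3@(0,3):A a4@(0,4):A a5@(4,1):B a6@(3,4):B a7@(0,2):B a8@(4,2):B
t=7: a0@(0,1):A a1@(1,1):B a2@(1,3):A a3@(0,3):A a4@(0,4):A a5@(4,1):B a6@(3,4):B a7@(0,2):B a8@(4,2):B
t=8: a0@(0,0):A a1@(1,1):B a2@(1,3):A a3@(0,3):A a4@(0,4):A a5@(4,1):B a6@(3,4):B a7@(0,2):B a8@(4,2):B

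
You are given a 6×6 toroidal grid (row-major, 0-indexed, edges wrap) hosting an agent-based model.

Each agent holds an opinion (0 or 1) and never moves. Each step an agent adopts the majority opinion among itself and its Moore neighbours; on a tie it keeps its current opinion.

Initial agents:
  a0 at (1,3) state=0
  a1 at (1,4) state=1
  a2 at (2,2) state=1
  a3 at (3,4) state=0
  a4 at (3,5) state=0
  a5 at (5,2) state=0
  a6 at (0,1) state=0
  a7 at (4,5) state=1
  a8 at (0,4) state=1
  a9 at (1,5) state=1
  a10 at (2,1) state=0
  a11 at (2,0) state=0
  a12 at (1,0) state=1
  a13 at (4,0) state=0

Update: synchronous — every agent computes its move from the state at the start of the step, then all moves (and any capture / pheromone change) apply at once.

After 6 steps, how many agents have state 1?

t=1: a0@(1,3):1 a1@(1,4):1 a2@(2,2):0 a3@(3,4):0 a4@(3,5):0 a5@(5,2):0 a6@(0,1):0 a7@(4,5):0 a8@(0,4):1 a9@(1,5):1 a10@(2,1):0 a11@(2,0):0 a12@(1,0):0 a13@(4,0):0
t=2: (unchanged — steady state)

4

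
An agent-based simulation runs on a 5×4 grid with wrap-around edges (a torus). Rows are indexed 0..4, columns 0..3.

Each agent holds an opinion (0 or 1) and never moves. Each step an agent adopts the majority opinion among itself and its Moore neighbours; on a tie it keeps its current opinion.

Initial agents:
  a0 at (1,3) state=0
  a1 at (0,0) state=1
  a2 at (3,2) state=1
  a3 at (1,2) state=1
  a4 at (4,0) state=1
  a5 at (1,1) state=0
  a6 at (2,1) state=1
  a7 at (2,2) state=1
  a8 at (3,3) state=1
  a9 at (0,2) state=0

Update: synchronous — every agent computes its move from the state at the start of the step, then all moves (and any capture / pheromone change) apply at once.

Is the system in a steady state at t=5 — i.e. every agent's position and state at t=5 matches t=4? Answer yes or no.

t=1: a0@(1,3):1 a1@(0,0):1 a2@(3,2):1 a3@(1,2):1 a4@(4,0):1 a5@(1,1):1 a6@(2,1):1 a7@(2,2):1 a8@(3,3):1 a9@(0,2):0
t=2: a0@(1,3):1 a1@(0,0):1 a2@(3,2):1 a3@(1,2):1 a4@(4,0):1 a5@(1,1):1 a6@(2,1):1 a7@(2,2):1 a8@(3,3):1 a9@(0,2):1
t=3: (unchanged — steady state)

yes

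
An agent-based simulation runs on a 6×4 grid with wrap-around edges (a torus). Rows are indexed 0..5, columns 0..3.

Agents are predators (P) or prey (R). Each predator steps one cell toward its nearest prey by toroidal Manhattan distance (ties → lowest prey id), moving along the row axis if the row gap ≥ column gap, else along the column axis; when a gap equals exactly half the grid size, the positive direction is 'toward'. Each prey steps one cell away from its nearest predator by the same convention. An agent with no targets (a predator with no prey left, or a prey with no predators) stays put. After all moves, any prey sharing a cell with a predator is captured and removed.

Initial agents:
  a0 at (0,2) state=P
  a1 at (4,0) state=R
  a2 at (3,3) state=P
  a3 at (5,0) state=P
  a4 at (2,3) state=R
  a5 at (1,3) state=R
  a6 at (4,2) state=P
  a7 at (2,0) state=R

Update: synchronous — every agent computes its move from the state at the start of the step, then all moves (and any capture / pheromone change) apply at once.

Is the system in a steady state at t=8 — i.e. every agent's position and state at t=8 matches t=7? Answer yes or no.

t=1: a0@(1,2):P a1@(3,0):R a2@(2,3):P a3@(4,0):P a4@(1,3):R a6@(4,3):P a7@(1,0):R
t=2: a0@(1,3):P a1@(2,0):R a2@(1,3):P a3@(3,0):P a4@(1,0):R a6@(3,3):P
t=3: a0@(1,0):P a2@(1,0):P a3@(2,0):P a4@(1,1):R a6@(2,3):P
t=4: a0@(1,1):P a2@(1,1):P a3@(1,0):P a4@(1,2):R a6@(2,0):P
t=5: a0@(1,2):P a2@(1,2):P a3@(1,1):P a4@(1,3):R a6@(2,1):P
t=6: a0@(1,3):P a2@(1,3):P a3@(1,2):P a4@(1,0):R a6@(2,2):P
t=7: a0@(1,0):P a2@(1,0):P a3@(1,3):P a4@(1,1):R a6@(2,3):P
t=8: a0@(1,1):P a2@(1,1):P a3@(1,0):P a4@(1,2):R a6@(2,0):P

no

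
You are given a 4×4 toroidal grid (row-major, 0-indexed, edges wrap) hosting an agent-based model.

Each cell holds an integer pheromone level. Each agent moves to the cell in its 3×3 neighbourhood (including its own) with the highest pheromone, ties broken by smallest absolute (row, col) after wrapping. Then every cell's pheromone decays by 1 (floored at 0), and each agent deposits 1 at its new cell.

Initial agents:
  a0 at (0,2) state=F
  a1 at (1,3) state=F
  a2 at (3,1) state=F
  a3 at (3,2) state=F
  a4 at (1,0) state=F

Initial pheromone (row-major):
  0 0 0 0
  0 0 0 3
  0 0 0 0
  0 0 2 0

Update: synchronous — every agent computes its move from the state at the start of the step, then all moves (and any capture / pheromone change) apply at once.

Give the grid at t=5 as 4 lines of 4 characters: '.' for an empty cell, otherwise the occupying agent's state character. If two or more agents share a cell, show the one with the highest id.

....
...F
....
..F.

t=1: a0@(1,3) a1@(1,3) a2@(3,2) a3@(3,2) a4@(1,3) | pheromone: 0 0 0 0 / 0 0 0 5 / 0 0 0 0 / 0 0 3 0
t=2: a0@(1,3) a1@(1,3) a2@(3,2) a3@(3,2) a4@(1,3) | pheromone: 0 0 0 0 / 0 0 0 7 / 0 0 0 0 / 0 0 4 0
t=3: a0@(1,3) a1@(1,3) a2@(3,2) a3@(3,2) a4@(1,3) | pheromone: 0 0 0 0 / 0 0 0 9 / 0 0 0 0 / 0 0 5 0
t=4: a0@(1,3) a1@(1,3) a2@(3,2) a3@(3,2) a4@(1,3) | pheromone: 0 0 0 0 / 0 0 0 11 / 0 0 0 0 / 0 0 6 0
t=5: a0@(1,3) a1@(1,3) a2@(3,2) a3@(3,2) a4@(1,3) | pheromone: 0 0 0 0 / 0 0 0 13 / 0 0 0 0 / 0 0 7 0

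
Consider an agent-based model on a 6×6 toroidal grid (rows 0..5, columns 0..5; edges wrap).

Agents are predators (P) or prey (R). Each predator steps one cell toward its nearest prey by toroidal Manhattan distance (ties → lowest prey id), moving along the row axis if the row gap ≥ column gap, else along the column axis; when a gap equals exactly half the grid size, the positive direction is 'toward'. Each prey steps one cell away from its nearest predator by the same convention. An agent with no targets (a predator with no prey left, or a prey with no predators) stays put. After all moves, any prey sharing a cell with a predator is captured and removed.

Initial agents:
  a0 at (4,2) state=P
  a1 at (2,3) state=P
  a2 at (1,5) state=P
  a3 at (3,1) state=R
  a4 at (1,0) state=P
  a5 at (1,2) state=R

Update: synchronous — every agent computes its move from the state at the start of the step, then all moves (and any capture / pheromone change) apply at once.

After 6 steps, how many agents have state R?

2

t=1: a0@(3,2):P a1@(1,3):P a2@(1,0):P a3@(2,1):R a4@(1,1):P a5@(0,2):R
t=2: a0@(2,2):P a1@(0,3):P a2@(2,0):P a3@(3,1):R a4@(2,1):P a5@(5,2):R
t=3: a0@(3,2):P a1@(5,3):P a2@(3,0):P a3@(4,1):R a4@(3,1):P a5@(4,2):R
t=4: a0@(4,2):P a1@(4,3):P a2@(4,0):P a3@(5,1):R a4@(4,1):P a5@(5,2):R
t=5: a0@(5,2):P a1@(5,3):P a2@(5,0):P a3@(0,1):R a4@(5,1):P a5@(0,2):R
t=6: a0@(0,2):P a1@(0,3):P a2@(0,0):P a3@(1,1):R a4@(0,1):P a5@(1,2):R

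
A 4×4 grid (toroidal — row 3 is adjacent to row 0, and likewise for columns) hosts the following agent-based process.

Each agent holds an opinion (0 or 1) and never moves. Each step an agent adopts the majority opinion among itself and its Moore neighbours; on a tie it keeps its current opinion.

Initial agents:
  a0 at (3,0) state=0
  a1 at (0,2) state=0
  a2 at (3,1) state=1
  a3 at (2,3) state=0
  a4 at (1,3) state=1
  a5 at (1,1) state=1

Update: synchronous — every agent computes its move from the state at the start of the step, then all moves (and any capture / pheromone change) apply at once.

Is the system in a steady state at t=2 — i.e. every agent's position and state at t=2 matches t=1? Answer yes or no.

yes

t=1: a0@(3,0):0 a1@(0,2):1 a2@(3,1):0 a3@(2,3):0 a4@(1,3):0 a5@(1,1):1
t=2: (unchanged — steady state)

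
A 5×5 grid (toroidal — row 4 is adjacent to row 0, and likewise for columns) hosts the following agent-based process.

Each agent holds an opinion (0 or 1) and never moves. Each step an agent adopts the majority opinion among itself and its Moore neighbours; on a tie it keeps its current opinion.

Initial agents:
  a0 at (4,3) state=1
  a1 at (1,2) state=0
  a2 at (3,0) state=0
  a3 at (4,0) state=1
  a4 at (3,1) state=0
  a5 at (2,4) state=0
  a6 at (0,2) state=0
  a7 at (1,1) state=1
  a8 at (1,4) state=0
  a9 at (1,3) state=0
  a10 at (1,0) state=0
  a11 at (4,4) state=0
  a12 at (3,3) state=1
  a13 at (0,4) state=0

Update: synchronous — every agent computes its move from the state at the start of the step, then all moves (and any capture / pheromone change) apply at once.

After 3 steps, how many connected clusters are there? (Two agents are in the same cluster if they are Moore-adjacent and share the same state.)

1

t=1: a0@(4,3):0 a1@(1,2):0 a2@(3,0):0 a3@(4,0):0 a4@(3,1):0 a5@(2,4):0 a6@(0,2):0 a7@(1,1):0 a8@(1,4):0 a9@(1,3):0 a10@(1,0):0 a11@(4,4):0 a12@(3,3):1 a13@(0,4):0
t=2: a0@(4,3):0 a1@(1,2):0 a2@(3,0):0 a3@(4,0):0 a4@(3,1):0 a5@(2,4):0 a6@(0,2):0 a7@(1,1):0 a8@(1,4):0 a9@(1,3):0 a10@(1,0):0 a11@(4,4):0 a12@(3,3):0 a13@(0,4):0
t=3: (unchanged — steady state)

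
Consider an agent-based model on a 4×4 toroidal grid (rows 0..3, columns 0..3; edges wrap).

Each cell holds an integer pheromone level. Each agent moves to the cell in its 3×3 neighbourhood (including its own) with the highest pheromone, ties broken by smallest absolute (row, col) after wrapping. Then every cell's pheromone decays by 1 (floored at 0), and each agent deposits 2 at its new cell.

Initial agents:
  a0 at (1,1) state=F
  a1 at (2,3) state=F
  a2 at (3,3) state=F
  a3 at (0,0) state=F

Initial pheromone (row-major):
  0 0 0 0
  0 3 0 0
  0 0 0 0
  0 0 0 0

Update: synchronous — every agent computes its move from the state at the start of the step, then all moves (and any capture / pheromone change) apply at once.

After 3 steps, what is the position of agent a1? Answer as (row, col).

t=1: a0@(1,1) a1@(1,0) a2@(0,0) a3@(1,1) | pheromone: 2 0 0 0 / 2 6 0 0 / 0 0 0 0 / 0 0 0 0
t=2: a0@(1,1) a1@(1,1) a2@(1,1) a3@(1,1) | pheromone: 1 0 0 0 / 1 13 0 0 / 0 0 0 0 / 0 0 0 0
t=3: a0@(1,1) a1@(1,1) a2@(1,1) a3@(1,1) | pheromone: 0 0 0 0 / 0 20 0 0 / 0 0 0 0 / 0 0 0 0

(1, 1)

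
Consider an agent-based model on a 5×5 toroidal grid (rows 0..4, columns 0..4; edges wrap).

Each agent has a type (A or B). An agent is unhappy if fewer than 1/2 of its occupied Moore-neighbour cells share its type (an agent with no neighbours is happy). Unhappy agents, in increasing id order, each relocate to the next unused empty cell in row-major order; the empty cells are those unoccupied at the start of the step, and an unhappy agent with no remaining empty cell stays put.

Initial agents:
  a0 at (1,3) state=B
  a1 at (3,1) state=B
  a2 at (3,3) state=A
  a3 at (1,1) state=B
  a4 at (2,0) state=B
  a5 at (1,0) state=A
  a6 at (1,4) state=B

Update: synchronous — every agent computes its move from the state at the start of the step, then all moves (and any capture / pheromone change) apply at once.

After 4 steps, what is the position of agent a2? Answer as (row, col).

(3, 3)

t=1: a0@(1,3):B a1@(3,1):B a2@(3,3):A a3@(1,1):B a4@(2,0):B a5@(0,0):A a6@(1,4):B
t=2: a0@(1,3):B a1@(3,1):B a2@(3,3):A a3@(1,1):B a4@(2,0):B a5@(0,1):A a6@(1,4):B
t=3: a0@(1,3):B a1@(3,1):B a2@(3,3):A a3@(1,1):B a4@(2,0):B a5@(0,0):A a6@(1,4):B
t=4: a0@(1,3):B a1@(3,1):B a2@(3,3):A a3@(1,1):B a4@(2,0):B a5@(0,1):A a6@(1,4):B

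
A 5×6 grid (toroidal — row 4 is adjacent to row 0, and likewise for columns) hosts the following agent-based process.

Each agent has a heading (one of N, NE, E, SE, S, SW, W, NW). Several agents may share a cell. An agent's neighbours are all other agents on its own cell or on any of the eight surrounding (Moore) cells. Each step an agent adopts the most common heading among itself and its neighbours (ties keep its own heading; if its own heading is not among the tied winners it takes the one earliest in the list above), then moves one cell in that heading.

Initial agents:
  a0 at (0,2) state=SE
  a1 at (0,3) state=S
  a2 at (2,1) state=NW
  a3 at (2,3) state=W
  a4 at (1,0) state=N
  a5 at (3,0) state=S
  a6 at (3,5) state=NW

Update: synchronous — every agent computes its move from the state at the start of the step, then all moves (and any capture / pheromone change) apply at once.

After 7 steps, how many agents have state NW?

t=1: a0@(1,3):SE a1@(1,3):S a2@(1,0):NW a3@(2,2):W a4@(0,0):N a5@(2,5):NW a6@(2,4):NW
t=2: a0@(2,4):SE a1@(2,3):S a2@(0,5):NW a3@(2,1):W a4@(4,0):N a5@(1,4):NW a6@(1,3):NW
t=3: a0@(1,3):NW a1@(1,2):NW a2@(4,4):NW a3@(2,0):W a4@(3,0):N a5@(0,3):NW a6@(0,2):NW
t=4: a0@(0,2):NW a1@(0,1):NW a2@(3,3):NW a3@(2,5):W a4@(2,0):N a5@(4,2):NW a6@(4,1):NW
t=5: a0@(4,1):NW a1@(4,0):NW a2@(2,2):NW a3@(2,4):W a4@(1,0):N a5@(3,1):NW a6@(3,0):NW
t=6: a0@(3,0):NW a1@(3,5):NW a2@(1,1):NW a3@(2,3):W a4@(0,0):N a5@(2,0):NW a6@(2,5):NW
t=7: a0@(2,5):NW a1@(2,4):NW a2@(0,0):NW a3@(2,2):W a4@(4,0):N a5@(1,5):NW a6@(1,4):NW

5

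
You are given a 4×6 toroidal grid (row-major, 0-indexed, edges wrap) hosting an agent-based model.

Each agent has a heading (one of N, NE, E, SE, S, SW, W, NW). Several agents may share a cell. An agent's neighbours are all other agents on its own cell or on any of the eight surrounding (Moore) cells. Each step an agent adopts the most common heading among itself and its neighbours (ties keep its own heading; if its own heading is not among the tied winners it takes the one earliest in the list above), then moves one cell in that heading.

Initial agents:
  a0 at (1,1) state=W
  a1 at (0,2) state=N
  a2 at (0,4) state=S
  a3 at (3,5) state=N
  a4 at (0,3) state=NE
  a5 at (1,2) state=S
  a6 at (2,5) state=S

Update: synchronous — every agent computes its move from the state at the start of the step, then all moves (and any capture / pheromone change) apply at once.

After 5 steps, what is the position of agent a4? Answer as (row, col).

t=1: a0@(1,0):W a1@(3,2):N a2@(1,4):S a3@(0,5):S a4@(1,3):S a5@(2,2):S a6@(3,5):S
t=2: a0@(1,5):W a1@(2,2):N a2@(2,4):S a3@(1,5):S a4@(2,3):S a5@(3,2):S a6@(0,5):S
t=3: a0@(2,5):S a1@(3,2):S a2@(3,4):S a3@(2,5):S a4@(3,3):S a5@(0,2):S a6@(1,5):S
t=4: a0@(3,5):S a1@(0,2):S a2@(0,4):S a3@(3,5):S a4@(0,3):S a5@(1,2):S a6@(2,5):S
t=5: a0@(0,5):S a1@(1,2):S a2@(1,4):S a3@(0,5):S a4@(1,3):S a5@(2,2):S a6@(3,5):S

(1, 3)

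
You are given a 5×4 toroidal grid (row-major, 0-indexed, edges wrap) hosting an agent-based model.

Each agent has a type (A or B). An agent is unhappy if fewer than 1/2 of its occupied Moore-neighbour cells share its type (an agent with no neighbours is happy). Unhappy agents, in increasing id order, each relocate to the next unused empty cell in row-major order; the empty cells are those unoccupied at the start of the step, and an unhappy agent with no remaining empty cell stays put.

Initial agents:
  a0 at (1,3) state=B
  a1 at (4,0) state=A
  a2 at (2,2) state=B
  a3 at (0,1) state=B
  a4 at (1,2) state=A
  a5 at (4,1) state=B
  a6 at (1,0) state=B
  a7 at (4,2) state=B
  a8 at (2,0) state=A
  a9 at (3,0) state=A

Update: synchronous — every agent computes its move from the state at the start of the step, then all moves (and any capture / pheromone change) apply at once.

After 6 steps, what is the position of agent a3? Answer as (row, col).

(0, 1)

t=1: a0@(1,3):B a1@(0,0):A a2@(2,2):B a3@(0,1):B a4@(0,2):A a5@(4,1):B a6@(1,0):B a7@(4,2):B a8@(0,3):A a9@(3,0):A
t=2: a0@(1,1):B a1@(1,2):A a2@(2,2):B a3@(0,1):B a4@(2,0):A a5@(2,1):B a6@(1,0):B a7@(4,2):B a8@(2,3):A a9@(3,1):A
t=3: a0@(1,1):B a1@(0,0):A a2@(0,2):B a3@(0,1):B a4@(0,3):A a5@(2,1):B a6@(1,0):B a7@(4,2):B a8@(2,3):A a9@(1,3):A
t=4: a0@(1,1):B a1@(1,2):A a2@(0,2):B a3@(0,1):B a4@(2,0):A a5@(2,1):B a6@(2,2):B a7@(4,2):B a8@(2,3):A a9@(1,3):A
t=5: a0@(1,1):B a1@(0,0):A a2@(0,2):B a3@(0,1):B a4@(2,0):A a5@(2,1):B a6@(0,3):B a7@(4,2):B a8@(2,3):A a9@(1,3):A
t=6: a0@(1,1):B a1@(1,0):A a2@(0,2):B a3@(0,1):B a4@(2,0):A a5@(2,1):B a6@(0,3):B a7@(4,2):B a8@(2,3):A a9@(1,3):A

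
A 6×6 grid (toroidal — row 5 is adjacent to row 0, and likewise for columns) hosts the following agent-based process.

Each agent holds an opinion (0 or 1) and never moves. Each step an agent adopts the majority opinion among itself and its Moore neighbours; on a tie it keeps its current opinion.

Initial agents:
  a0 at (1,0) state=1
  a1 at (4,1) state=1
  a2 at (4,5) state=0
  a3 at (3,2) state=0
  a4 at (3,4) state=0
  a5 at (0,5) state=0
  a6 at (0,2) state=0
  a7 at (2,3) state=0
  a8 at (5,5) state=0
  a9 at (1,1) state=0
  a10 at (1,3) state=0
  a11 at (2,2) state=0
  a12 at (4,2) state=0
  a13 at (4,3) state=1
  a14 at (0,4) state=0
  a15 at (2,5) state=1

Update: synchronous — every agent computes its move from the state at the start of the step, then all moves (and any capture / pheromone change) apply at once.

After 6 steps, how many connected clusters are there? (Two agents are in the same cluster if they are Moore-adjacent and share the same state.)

2

t=1: a0@(1,0):1 a1@(4,1):0 a2@(4,5):0 a3@(3,2):0 a4@(3,4):0 a5@(0,5):0 a6@(0,2):0 a7@(2,3):0 a8@(5,5):0 a9@(1,1):0 a10@(1,3):0 a11@(2,2):0 a12@(4,2):0 a13@(4,3):0 a14@(0,4):0 a15@(2,5):1
t=2: (unchanged — steady state)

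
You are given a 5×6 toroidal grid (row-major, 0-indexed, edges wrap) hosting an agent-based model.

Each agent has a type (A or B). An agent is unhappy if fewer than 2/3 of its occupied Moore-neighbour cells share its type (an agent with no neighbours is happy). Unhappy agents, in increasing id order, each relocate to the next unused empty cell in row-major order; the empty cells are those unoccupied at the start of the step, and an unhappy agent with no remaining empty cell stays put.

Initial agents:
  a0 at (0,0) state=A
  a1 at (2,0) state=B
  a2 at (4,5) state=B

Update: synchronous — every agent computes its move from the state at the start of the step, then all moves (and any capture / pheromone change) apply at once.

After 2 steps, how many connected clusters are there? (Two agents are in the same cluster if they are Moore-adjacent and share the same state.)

3

t=1: a0@(0,1):A a1@(2,0):B a2@(0,2):B
t=2: a0@(0,0):A a1@(2,0):B a2@(0,3):B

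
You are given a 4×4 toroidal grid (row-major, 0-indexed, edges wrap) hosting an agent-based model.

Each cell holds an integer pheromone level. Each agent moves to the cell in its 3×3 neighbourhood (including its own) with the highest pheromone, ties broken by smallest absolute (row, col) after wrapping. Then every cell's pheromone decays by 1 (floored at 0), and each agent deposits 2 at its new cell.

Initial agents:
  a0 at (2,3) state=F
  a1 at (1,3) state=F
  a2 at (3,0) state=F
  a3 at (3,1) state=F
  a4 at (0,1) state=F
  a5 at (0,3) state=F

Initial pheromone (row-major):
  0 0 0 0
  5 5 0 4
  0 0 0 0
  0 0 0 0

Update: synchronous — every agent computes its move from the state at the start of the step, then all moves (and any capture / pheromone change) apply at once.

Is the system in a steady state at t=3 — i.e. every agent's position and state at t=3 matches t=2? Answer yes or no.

t=1: a0@(1,0) a1@(1,0) a2@(0,0) a3@(0,0) a4@(1,0) a5@(1,0) | pheromone: 4 0 0 0 / 12 4 0 3 / 0 0 0 0 / 0 0 0 0
t=2: a0@(1,0) a1@(1,0) a2@(1,0) a3@(1,0) a4@(1,0) a5@(1,0) | pheromone: 3 0 0 0 / 23 3 0 2 / 0 0 0 0 / 0 0 0 0
t=3: a0@(1,0) a1@(1,0) a2@(1,0) a3@(1,0) a4@(1,0) a5@(1,0) | pheromone: 2 0 0 0 / 34 2 0 1 / 0 0 0 0 / 0 0 0 0

yes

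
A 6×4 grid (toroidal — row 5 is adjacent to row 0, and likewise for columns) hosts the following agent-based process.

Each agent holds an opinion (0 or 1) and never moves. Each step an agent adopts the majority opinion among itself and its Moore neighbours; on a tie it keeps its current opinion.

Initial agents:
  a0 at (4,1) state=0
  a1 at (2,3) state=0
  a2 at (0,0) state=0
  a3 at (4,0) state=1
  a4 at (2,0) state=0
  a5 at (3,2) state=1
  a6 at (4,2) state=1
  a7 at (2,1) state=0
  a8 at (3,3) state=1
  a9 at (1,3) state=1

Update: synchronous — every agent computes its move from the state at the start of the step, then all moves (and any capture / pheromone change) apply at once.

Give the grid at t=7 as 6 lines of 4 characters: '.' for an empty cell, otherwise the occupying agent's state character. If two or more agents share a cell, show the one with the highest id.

t=1: a0@(4,1):1 a1@(2,3):1 a2@(0,0):0 a3@(4,0):1 a4@(2,0):0 a5@(3,2):1 a6@(4,2):1 a7@(2,1):0 a8@(3,3):1 a9@(1,3):0
t=2: (unchanged — steady state)

0...
...0
00.1
..11
111.
....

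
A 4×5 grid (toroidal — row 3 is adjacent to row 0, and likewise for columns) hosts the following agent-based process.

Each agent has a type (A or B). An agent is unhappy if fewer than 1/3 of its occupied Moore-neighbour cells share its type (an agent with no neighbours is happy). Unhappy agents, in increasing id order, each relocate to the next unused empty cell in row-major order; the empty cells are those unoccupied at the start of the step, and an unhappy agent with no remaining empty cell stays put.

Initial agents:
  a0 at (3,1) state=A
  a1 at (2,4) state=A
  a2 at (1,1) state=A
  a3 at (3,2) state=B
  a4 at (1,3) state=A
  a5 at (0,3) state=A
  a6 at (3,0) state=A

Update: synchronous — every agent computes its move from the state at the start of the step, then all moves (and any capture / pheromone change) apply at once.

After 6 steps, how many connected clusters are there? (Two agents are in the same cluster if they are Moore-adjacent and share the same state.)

t=1: a0@(3,1):A a1@(2,4):A a2@(1,1):A a3@(0,0):B a4@(1,3):A a5@(0,3):A a6@(3,0):A
t=2: a0@(3,1):A a1@(2,4):A a2@(0,1):A a3@(0,2):B a4@(1,3):A a5@(0,3):A a6@(3,0):A
t=3: a0@(3,1):A a1@(2,4):A a2@(0,1):A a3@(0,0):B a4@(1,3):A a5@(0,3):A a6@(3,0):A
t=4: a0@(3,1):A a1@(2,4):A a2@(0,1):A a3@(0,2):B a4@(1,3):A a5@(0,3):A a6@(3,0):A
t=5: a0@(3,1):A a1@(2,4):A a2@(0,1):A a3@(0,0):B a4@(1,3):A a5@(0,3):A a6@(3,0):A
t=6: a0@(3,1):A a1@(2,4):A a2@(0,1):A a3@(0,2):B a4@(1,3):A a5@(0,3):A a6@(3,0):A

2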